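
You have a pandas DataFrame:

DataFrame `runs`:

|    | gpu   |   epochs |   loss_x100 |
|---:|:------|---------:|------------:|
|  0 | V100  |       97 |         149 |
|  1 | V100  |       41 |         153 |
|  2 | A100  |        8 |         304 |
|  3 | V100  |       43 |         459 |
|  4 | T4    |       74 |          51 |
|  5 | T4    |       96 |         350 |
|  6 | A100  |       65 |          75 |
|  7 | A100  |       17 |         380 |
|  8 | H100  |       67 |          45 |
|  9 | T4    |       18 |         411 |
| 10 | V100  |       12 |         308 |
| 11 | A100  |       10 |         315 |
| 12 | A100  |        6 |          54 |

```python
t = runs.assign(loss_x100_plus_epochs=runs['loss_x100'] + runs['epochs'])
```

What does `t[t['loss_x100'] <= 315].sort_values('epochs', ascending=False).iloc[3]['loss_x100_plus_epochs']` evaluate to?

140

add column loss_x100_plus_epochs = runs['loss_x100'] + runs['epochs']:
     gpu  epochs  loss_x100  loss_x100_plus_epochs
0   V100      97        149                    246
1   V100      41        153                    194
2   A100       8        304                    312
3   V100      43        459                    502
4     T4      74         51                    125
5     T4      96        350                    446
6   A100      65         75                    140
7   A100      17        380                    397
8   H100      67         45                    112
9     T4      18        411                    429
10  V100      12        308                    320
11  A100      10        315                    325
12  A100       6         54                     60
filter rows where loss_x100 <= 315:
     gpu  epochs  loss_x100  loss_x100_plus_epochs
0   V100      97        149                    246
1   V100      41        153                    194
2   A100       8        304                    312
4     T4      74         51                    125
6   A100      65         75                    140
8   H100      67         45                    112
10  V100      12        308                    320
11  A100      10        315                    325
12  A100       6         54                     60
sort by epochs descending:
     gpu  epochs  loss_x100  loss_x100_plus_epochs
0   V100      97        149                    246
4     T4      74         51                    125
8   H100      67         45                    112
6   A100      65         75                    140
1   V100      41        153                    194
10  V100      12        308                    320
11  A100      10        315                    325
2   A100       8        304                    312
12  A100       6         54                     60
Then the value at position 3, column 'loss_x100_plus_epochs': 140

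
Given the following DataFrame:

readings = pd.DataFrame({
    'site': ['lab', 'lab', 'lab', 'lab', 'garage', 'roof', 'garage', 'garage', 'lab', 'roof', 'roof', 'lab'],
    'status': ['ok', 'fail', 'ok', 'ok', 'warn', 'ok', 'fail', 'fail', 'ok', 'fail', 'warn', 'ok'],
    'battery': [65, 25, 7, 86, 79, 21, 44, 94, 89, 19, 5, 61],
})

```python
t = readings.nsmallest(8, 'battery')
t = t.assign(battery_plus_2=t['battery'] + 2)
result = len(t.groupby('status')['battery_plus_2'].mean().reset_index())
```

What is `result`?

take 8 rows with smallest battery:
      site status  battery
10    roof   warn        5
2      lab     ok        7
9     roof   fail       19
5     roof     ok       21
1      lab   fail       25
6   garage   fail       44
11     lab     ok       61
0      lab     ok       65
add column battery_plus_2 = t['battery'] + 2:
      site status  battery  battery_plus_2
10    roof   warn        5               7
2      lab     ok        7               9
9     roof   fail       19              21
5     roof     ok       21              23
1      lab   fail       25              27
6   garage   fail       44              46
11     lab     ok       61              63
0      lab     ok       65              67
group by status, mean of battery_plus_2:
status
fail    31.333333
ok      40.500000
warn     7.000000
Name: battery_plus_2, dtype: float64
reset_index():
  status  battery_plus_2
0   fail       31.333333
1     ok       40.500000
2   warn        7.000000
Then the number of rows: 3

3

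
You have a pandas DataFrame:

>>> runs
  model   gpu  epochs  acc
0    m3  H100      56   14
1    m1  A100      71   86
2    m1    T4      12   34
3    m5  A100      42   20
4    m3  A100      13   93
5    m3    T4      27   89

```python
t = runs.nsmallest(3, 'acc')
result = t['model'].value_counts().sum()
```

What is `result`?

3

take 3 rows with smallest acc:
  model   gpu  epochs  acc
0    m3  H100      56   14
3    m5  A100      42   20
2    m1    T4      12   34
value_counts of model:
model
m3    1
m5    1
m1    1
Name: count, dtype: int64
So sum() = 3.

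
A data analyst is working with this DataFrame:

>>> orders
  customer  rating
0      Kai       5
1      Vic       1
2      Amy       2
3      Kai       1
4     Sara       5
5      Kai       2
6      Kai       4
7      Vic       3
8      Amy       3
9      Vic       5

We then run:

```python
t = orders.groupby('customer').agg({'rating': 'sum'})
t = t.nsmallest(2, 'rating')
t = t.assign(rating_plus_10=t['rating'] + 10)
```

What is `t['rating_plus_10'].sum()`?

30

group by customer, sum of rating:
          rating
customer        
Amy            5
Kai           12
Sara           5
Vic            9
take 2 rows with smallest rating:
          rating
customer        
Amy            5
Sara           5
add column rating_plus_10 = t['rating'] + 10:
          rating  rating_plus_10
customer                        
Amy            5              15
Sara           5              15
Finally, sum of column 'rating_plus_10' = 30.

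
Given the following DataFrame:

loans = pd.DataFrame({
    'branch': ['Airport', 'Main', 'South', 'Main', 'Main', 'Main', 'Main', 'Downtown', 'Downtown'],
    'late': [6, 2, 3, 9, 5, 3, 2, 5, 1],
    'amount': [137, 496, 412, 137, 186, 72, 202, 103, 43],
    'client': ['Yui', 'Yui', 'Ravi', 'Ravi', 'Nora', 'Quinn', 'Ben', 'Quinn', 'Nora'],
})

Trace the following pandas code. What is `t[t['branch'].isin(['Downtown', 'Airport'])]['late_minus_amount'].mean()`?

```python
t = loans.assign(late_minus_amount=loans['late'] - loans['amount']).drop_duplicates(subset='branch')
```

add column late_minus_amount = loans['late'] - loans['amount']:
     branch  late  amount client  late_minus_amount
0   Airport     6     137    Yui               -131
1      Main     2     496    Yui               -494
2     South     3     412   Ravi               -409
3      Main     9     137   Ravi               -128
4      Main     5     186   Nora               -181
5      Main     3      72  Quinn                -69
6      Main     2     202    Ben               -200
7  Downtown     5     103  Quinn                -98
8  Downtown     1      43   Nora                -42
drop duplicate branch (keep=first):
     branch  late  amount client  late_minus_amount
0   Airport     6     137    Yui               -131
1      Main     2     496    Yui               -494
2     South     3     412   Ravi               -409
7  Downtown     5     103  Quinn                -98
filter rows where branch in ['Downtown', 'Airport']:
     branch  late  amount client  late_minus_amount
0   Airport     6     137    Yui               -131
7  Downtown     5     103  Quinn                -98
Hence -114.5.

-114.5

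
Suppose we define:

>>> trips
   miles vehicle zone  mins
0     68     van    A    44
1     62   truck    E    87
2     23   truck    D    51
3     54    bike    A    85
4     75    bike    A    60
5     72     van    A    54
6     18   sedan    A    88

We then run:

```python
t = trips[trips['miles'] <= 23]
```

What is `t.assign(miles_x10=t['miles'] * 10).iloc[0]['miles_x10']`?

filter rows where miles <= 23:
   miles vehicle zone  mins
2     23   truck    D    51
6     18   sedan    A    88
add column miles_x10 = t['miles'] * 10:
   miles vehicle zone  mins  miles_x10
2     23   truck    D    51        230
6     18   sedan    A    88        180
value at position 0, column 'miles_x10' → 230

230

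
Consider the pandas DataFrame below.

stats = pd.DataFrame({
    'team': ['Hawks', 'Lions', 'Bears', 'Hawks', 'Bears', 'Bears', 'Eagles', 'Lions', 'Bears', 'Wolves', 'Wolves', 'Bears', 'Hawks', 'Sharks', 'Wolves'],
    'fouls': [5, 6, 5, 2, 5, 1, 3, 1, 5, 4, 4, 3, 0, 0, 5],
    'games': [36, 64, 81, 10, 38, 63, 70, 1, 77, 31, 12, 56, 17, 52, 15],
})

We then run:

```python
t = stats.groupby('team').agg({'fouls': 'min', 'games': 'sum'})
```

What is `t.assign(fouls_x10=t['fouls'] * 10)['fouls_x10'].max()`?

40

group by team: min(fouls), sum(games):
        fouls  games
team                
Bears       1    315
Eagles      3     70
Hawks       0     63
Lions       1     65
Sharks      0     52
Wolves      4     58
add column fouls_x10 = t['fouls'] * 10:
        fouls  games  fouls_x10
team                           
Bears       1    315         10
Eagles      3     70         30
Hawks       0     63          0
Lions       1     65         10
Sharks      0     52          0
Wolves      4     58         40
max of column 'fouls_x10' → 40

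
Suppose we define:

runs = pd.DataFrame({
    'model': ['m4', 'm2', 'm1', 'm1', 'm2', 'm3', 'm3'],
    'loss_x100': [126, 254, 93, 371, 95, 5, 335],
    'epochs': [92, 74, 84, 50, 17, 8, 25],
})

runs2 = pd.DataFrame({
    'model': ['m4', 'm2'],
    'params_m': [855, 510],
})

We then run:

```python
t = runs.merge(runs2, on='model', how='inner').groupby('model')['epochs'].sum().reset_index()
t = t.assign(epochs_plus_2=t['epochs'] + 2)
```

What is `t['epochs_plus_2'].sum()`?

merge on 'model' (how='inner') → 3 rows:
  model  loss_x100  epochs  params_m
0    m4        126      92       855
1    m2        254      74       510
2    m2         95      17       510
group by model, sum of epochs:
model
m2    91
m4    92
Name: epochs, dtype: int64
reset_index():
  model  epochs
0    m2      91
1    m4      92
add column epochs_plus_2 = t['epochs'] + 2:
  model  epochs  epochs_plus_2
0    m2      91             93
1    m4      92             94
Finally, sum of column 'epochs_plus_2' = 187.

187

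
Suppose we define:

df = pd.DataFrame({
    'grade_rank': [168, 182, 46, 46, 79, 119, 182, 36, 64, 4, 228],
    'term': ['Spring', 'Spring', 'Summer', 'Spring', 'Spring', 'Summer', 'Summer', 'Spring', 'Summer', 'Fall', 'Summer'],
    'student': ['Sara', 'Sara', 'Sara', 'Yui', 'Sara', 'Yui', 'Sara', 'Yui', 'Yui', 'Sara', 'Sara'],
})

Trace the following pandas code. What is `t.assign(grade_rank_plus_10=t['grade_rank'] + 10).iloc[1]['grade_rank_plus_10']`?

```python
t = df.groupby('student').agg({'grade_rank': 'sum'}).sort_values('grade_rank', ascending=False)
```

275

group by student, sum of grade_rank:
         grade_rank
student            
Sara            889
Yui             265
sort by grade_rank descending:
         grade_rank
student            
Sara            889
Yui             265
add column grade_rank_plus_10 = t['grade_rank'] + 10:
         grade_rank  grade_rank_plus_10
student                                
Sara            889                 899
Yui             265                 275
value at position 1, column 'grade_rank_plus_10' → 275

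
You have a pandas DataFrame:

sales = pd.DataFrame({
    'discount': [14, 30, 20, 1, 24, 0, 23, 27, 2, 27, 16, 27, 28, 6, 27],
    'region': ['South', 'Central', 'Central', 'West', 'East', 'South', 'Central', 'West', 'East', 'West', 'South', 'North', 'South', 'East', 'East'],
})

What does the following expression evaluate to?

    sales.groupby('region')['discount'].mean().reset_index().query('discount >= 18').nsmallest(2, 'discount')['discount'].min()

18.3333333333

group by region, mean of discount:
region
Central    24.333333
East       14.750000
North      27.000000
South      14.500000
West       18.333333
Name: discount, dtype: float64
reset_index():
    region   discount
0  Central  24.333333
1     East  14.750000
2    North  27.000000
3    South  14.500000
4     West  18.333333
filter rows where discount >= 18:
    region   discount
0  Central  24.333333
2    North  27.000000
4     West  18.333333
take 2 rows with smallest discount:
    region   discount
4     West  18.333333
0  Central  24.333333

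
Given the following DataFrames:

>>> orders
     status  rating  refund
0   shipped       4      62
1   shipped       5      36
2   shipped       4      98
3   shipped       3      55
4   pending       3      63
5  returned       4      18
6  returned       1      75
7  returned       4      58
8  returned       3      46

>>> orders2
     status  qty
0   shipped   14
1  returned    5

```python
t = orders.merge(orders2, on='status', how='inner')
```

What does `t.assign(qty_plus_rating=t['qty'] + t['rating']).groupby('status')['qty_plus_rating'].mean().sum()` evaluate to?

merge on 'status' (how='inner') → 8 rows:
     status  rating  refund  qty
0   shipped       4      62   14
1   shipped       5      36   14
2   shipped       4      98   14
3   shipped       3      55   14
4  returned       4      18    5
5  returned       1      75    5
6  returned       4      58    5
7  returned       3      46    5
add column qty_plus_rating = t['qty'] + t['rating']:
     status  rating  refund  qty  qty_plus_rating
0   shipped       4      62   14               18
1   shipped       5      36   14               19
2   shipped       4      98   14               18
3   shipped       3      55   14               17
4  returned       4      18    5                9
5  returned       1      75    5                6
6  returned       4      58    5                9
7  returned       3      46    5                8
group by status, mean of qty_plus_rating:
status
returned     8.0
shipped     18.0
Name: qty_plus_rating, dtype: float64
The sum of the resulting series is 26.0.

26.0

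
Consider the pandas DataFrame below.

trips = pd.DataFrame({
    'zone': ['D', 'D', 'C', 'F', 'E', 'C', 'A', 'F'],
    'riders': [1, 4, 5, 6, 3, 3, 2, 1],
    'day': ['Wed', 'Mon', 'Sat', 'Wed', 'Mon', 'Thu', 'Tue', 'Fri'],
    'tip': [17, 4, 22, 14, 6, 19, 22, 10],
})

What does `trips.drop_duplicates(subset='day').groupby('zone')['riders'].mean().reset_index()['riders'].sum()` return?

drop duplicate day (keep=first):
  zone  riders  day  tip
0    D       1  Wed   17
1    D       4  Mon    4
2    C       5  Sat   22
5    C       3  Thu   19
6    A       2  Tue   22
7    F       1  Fri   10
group by zone, mean of riders:
zone
A    2.0
C    4.0
D    2.5
F    1.0
Name: riders, dtype: float64
reset_index():
  zone  riders
0    A     2.0
1    C     4.0
2    D     2.5
3    F     1.0
Taking the sum of column 'riders' gives 9.5.

9.5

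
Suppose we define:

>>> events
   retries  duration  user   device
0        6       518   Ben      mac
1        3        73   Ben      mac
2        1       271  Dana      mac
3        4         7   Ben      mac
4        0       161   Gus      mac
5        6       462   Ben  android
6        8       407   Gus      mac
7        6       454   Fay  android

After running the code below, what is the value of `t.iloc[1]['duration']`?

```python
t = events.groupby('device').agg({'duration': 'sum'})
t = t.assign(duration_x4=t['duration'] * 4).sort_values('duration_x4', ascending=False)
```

group by device, sum of duration:
         duration
device           
android       916
mac          1437
add column duration_x4 = t['duration'] * 4:
         duration  duration_x4
device                        
android       916         3664
mac          1437         5748
sort by duration_x4 descending:
         duration  duration_x4
device                        
mac          1437         5748
android       916         3664

916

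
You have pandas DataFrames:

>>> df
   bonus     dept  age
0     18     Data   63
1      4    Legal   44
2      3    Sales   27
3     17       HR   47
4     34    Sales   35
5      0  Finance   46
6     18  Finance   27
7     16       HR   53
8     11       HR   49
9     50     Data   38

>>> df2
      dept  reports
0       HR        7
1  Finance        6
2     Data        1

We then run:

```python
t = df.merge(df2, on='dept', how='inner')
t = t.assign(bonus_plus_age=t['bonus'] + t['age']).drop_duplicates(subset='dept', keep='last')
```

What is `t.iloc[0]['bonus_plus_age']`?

merge on 'dept' (how='inner') → 7 rows:
   bonus     dept  age  reports
0     18     Data   63        1
1     17       HR   47        7
2      0  Finance   46        6
3     18  Finance   27        6
4     16       HR   53        7
5     11       HR   49        7
6     50     Data   38        1
add column bonus_plus_age = t['bonus'] + t['age']:
   bonus     dept  age  reports  bonus_plus_age
0     18     Data   63        1              81
1     17       HR   47        7              64
2      0  Finance   46        6              46
3     18  Finance   27        6              45
4     16       HR   53        7              69
5     11       HR   49        7              60
6     50     Data   38        1              88
drop duplicate dept (keep=last):
   bonus     dept  age  reports  bonus_plus_age
3     18  Finance   27        6              45
5     11       HR   49        7              60
6     50     Data   38        1              88

45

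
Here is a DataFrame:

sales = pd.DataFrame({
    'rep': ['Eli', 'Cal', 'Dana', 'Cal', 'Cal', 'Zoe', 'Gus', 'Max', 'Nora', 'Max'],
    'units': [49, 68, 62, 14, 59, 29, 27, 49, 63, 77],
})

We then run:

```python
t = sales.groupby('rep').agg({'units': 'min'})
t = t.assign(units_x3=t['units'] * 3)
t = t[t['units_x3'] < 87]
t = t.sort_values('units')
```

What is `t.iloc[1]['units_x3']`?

group by rep, min of units:
      units
rep        
Cal      14
Dana     62
Eli      49
Gus      27
Max      49
Nora     63
Zoe      29
add column units_x3 = t['units'] * 3:
      units  units_x3
rep                  
Cal      14        42
Dana     62       186
Eli      49       147
Gus      27        81
Max      49       147
Nora     63       189
Zoe      29        87
filter rows where units_x3 < 87:
     units  units_x3
rep                 
Cal     14        42
Gus     27        81
sort by units:
     units  units_x3
rep                 
Cal     14        42
Gus     27        81
Then the value at position 1, column 'units_x3': 81

81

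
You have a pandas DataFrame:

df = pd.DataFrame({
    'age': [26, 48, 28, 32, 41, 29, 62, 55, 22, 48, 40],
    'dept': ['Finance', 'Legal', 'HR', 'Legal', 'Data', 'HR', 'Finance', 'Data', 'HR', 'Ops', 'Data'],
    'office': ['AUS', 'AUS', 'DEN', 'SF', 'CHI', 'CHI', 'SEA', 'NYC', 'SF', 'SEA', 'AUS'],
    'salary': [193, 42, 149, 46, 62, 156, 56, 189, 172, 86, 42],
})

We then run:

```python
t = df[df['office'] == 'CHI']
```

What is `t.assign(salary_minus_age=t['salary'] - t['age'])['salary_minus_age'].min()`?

21

filter rows where office == 'CHI':
   age  dept office  salary
4   41  Data    CHI      62
5   29    HR    CHI     156
add column salary_minus_age = t['salary'] - t['age']:
   age  dept office  salary  salary_minus_age
4   41  Data    CHI      62                21
5   29    HR    CHI     156               127
The min of column 'salary_minus_age' is 21.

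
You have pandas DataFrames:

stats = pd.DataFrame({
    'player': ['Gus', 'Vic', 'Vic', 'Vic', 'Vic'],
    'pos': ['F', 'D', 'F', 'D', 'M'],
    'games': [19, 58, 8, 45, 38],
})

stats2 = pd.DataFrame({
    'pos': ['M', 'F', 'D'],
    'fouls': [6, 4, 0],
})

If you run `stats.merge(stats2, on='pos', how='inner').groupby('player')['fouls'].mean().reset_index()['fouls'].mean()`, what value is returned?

merge on 'pos' (how='inner') → 5 rows:
  player pos  games  fouls
0    Gus   F     19      4
1    Vic   D     58      0
2    Vic   F      8      4
3    Vic   D     45      0
4    Vic   M     38      6
group by player, mean of fouls:
player
Gus    4.0
Vic    2.5
Name: fouls, dtype: float64
reset_index():
  player  fouls
0    Gus    4.0
1    Vic    2.5

3.25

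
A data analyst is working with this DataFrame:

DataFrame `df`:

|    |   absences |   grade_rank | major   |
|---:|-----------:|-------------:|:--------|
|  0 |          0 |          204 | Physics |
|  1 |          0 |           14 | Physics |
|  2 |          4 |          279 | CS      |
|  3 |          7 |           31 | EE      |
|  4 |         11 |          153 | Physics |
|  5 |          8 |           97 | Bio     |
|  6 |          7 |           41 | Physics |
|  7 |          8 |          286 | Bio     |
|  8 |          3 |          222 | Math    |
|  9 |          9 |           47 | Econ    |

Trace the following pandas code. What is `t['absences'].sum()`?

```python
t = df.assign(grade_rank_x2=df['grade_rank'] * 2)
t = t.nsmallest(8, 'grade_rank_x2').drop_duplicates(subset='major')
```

add column grade_rank_x2 = df['grade_rank'] * 2:
   absences  grade_rank    major  grade_rank_x2
0         0         204  Physics            408
1         0          14  Physics             28
2         4         279       CS            558
3         7          31       EE             62
4        11         153  Physics            306
5         8          97      Bio            194
6         7          41  Physics             82
7         8         286      Bio            572
8         3         222     Math            444
9         9          47     Econ             94
take 8 rows with smallest grade_rank_x2:
   absences  grade_rank    major  grade_rank_x2
1         0          14  Physics             28
3         7          31       EE             62
6         7          41  Physics             82
9         9          47     Econ             94
5         8          97      Bio            194
4        11         153  Physics            306
0         0         204  Physics            408
8         3         222     Math            444
drop duplicate major (keep=first):
   absences  grade_rank    major  grade_rank_x2
1         0          14  Physics             28
3         7          31       EE             62
9         9          47     Econ             94
5         8          97      Bio            194
8         3         222     Math            444

27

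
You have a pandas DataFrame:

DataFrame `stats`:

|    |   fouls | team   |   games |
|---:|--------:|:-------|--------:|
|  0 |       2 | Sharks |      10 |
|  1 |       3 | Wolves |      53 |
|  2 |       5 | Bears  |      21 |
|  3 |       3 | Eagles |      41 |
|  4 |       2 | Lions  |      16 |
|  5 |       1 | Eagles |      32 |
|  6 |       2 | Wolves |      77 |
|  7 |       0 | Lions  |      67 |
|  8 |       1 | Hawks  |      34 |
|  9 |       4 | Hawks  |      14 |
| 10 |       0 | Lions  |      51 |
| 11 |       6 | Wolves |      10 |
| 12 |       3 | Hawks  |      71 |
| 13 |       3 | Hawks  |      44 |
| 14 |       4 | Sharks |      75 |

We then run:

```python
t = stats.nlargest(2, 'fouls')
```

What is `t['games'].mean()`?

take 2 rows with largest fouls:
    fouls    team  games
11      6  Wolves     10
2       5   Bears     21
Reading off the mean of column 'games', we get 15.5.

15.5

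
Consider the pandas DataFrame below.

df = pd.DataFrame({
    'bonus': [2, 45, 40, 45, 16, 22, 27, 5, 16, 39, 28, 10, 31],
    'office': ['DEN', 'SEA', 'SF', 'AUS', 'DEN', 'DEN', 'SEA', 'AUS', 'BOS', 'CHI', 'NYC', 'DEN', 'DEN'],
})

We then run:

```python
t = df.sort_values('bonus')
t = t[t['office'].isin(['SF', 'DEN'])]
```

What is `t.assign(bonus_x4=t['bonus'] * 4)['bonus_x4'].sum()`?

sort by bonus:
    bonus office
0       2    DEN
7       5    AUS
11     10    DEN
4      16    DEN
8      16    BOS
5      22    DEN
6      27    SEA
10     28    NYC
12     31    DEN
9      39    CHI
2      40     SF
1      45    SEA
3      45    AUS
filter rows where office in ['SF', 'DEN']:
    bonus office
0       2    DEN
11     10    DEN
4      16    DEN
5      22    DEN
12     31    DEN
2      40     SF
add column bonus_x4 = t['bonus'] * 4:
    bonus office  bonus_x4
0       2    DEN         8
11     10    DEN        40
4      16    DEN        64
5      22    DEN        88
12     31    DEN       124
2      40     SF       160
The sum of column 'bonus_x4' is 484.

484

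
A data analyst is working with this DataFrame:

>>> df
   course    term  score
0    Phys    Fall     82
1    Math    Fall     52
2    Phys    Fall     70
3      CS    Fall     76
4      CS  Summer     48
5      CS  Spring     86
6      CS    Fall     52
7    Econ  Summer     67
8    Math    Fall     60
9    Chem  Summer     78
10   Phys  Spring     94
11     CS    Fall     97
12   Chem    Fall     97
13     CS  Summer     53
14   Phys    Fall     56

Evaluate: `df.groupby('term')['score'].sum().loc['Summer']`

group by term, sum of score:
term
Fall      642
Spring    180
Summer    246
Name: score, dtype: int64
Taking the value at index 'Summer' gives 246.

246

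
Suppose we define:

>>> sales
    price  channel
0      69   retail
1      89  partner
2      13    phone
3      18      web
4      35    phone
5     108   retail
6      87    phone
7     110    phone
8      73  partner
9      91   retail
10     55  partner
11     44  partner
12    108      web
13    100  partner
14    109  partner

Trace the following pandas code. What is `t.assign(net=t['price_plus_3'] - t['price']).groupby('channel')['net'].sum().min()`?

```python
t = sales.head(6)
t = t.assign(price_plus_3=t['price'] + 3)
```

take first 6 rows:
   price  channel
0     69   retail
1     89  partner
2     13    phone
3     18      web
4     35    phone
5    108   retail
add column price_plus_3 = t['price'] + 3:
   price  channel  price_plus_3
0     69   retail            72
1     89  partner            92
2     13    phone            16
3     18      web            21
4     35    phone            38
5    108   retail           111
add column net = t['price_plus_3'] - t['price']:
   price  channel  price_plus_3  net
0     69   retail            72    3
1     89  partner            92    3
2     13    phone            16    3
3     18      web            21    3
4     35    phone            38    3
5    108   retail           111    3
group by channel, sum of net:
channel
partner    3
phone      6
retail     6
web        3
Name: net, dtype: int64
Reading off the min of the resulting series, we get 3.

3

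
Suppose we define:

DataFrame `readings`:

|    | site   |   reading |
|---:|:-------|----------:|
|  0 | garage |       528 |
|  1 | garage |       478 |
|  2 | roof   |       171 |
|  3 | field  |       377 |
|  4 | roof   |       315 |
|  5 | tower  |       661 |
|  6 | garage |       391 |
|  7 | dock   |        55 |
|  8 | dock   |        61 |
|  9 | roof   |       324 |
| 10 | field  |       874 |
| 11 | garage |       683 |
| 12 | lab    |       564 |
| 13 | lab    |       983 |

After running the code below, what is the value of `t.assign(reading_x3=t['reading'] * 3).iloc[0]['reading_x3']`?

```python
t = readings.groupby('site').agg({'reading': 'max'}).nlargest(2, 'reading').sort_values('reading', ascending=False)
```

2949

group by site, max of reading:
        reading
site           
dock         61
field       874
garage      683
lab         983
roof        324
tower       661
take 2 rows with largest reading:
       reading
site          
lab        983
field      874
sort by reading descending:
       reading
site          
lab        983
field      874
add column reading_x3 = t['reading'] * 3:
       reading  reading_x3
site                      
lab        983        2949
field      874        2622
Reading off the value at position 0, column 'reading_x3', we get 2949.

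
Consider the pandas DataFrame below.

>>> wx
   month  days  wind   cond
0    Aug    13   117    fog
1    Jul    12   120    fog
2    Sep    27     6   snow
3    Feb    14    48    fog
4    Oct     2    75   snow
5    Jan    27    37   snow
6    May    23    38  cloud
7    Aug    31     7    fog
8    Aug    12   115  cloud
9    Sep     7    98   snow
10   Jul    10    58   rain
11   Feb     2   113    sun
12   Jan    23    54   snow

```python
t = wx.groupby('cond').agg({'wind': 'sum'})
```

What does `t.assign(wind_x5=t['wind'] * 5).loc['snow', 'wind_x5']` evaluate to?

1350

group by cond, sum of wind:
       wind
cond       
cloud   153
fog     292
rain     58
snow    270
sun     113
add column wind_x5 = t['wind'] * 5:
       wind  wind_x5
cond                
cloud   153      765
fog     292     1460
rain     58      290
snow    270     1350
sun     113      565
Taking the value at row 'snow', column 'wind_x5' gives 1350.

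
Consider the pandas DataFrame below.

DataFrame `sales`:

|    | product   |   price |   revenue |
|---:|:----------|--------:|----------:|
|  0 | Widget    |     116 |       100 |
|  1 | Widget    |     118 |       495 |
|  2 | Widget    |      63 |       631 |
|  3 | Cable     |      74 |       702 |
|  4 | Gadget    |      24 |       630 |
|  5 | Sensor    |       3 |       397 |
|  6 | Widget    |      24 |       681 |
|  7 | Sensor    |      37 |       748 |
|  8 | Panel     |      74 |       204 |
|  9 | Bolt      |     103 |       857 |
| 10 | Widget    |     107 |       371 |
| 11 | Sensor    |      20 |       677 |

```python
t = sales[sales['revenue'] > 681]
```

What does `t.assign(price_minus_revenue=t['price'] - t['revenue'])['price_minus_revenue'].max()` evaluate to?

-628

filter rows where revenue > 681:
  product  price  revenue
3   Cable     74      702
7  Sensor     37      748
9    Bolt    103      857
add column price_minus_revenue = t['price'] - t['revenue']:
  product  price  revenue  price_minus_revenue
3   Cable     74      702                 -628
7  Sensor     37      748                 -711
9    Bolt    103      857                 -754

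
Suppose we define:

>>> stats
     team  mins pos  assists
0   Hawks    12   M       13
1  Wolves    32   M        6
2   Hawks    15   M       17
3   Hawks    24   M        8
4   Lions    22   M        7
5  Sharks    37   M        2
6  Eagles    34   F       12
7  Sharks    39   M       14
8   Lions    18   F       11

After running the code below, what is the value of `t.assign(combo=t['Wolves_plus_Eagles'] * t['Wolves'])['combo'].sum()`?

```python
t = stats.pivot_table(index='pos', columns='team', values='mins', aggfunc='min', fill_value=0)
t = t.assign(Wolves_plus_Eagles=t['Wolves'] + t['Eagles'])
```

pivot: rows=pos, cols=team, min(mins):
team  Eagles  Hawks  Lions  Sharks  Wolves
pos                                       
F         34      0     18       0       0
M          0     12     22      37      32
add column Wolves_plus_Eagles = t['Wolves'] + t['Eagles']:
team  Eagles  Hawks  Lions  Sharks  Wolves  Wolves_plus_Eagles
pos                                                           
F         34      0     18       0       0                  34
M          0     12     22      37      32                  32
add column combo = t['Wolves_plus_Eagles'] * t['Wolves']:
team  Eagles  Hawks  Lions  Sharks  Wolves  Wolves_plus_Eagles  combo
pos                                                                  
F         34      0     18       0       0                  34      0
M          0     12     22      37      32                  32   1024
Finally, sum of column 'combo' = 1024.

1024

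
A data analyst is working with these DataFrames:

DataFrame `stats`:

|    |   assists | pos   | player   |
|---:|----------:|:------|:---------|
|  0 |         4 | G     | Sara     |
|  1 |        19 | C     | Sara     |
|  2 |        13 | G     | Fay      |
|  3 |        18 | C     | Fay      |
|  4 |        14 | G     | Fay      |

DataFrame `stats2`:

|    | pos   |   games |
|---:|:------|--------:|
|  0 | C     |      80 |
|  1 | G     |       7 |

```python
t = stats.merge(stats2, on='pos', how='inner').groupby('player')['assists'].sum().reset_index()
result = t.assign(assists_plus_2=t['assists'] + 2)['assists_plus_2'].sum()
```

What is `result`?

merge on 'pos' (how='inner') → 5 rows:
   assists pos player  games
0        4   G   Sara      7
1       19   C   Sara     80
2       13   G    Fay      7
3       18   C    Fay     80
4       14   G    Fay      7
group by player, sum of assists:
player
Fay     45
Sara    23
Name: assists, dtype: int64
reset_index():
  player  assists
0    Fay       45
1   Sara       23
add column assists_plus_2 = t['assists'] + 2:
  player  assists  assists_plus_2
0    Fay       45              47
1   Sara       23              25
Finally, sum of column 'assists_plus_2' = 72.

72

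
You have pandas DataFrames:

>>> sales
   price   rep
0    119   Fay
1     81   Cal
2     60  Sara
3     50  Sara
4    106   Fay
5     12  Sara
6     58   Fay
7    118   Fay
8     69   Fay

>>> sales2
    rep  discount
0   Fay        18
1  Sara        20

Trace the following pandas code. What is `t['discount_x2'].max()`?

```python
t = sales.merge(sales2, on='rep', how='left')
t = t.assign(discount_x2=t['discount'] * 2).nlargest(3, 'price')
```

36.0

merge on 'rep' (how='left') → 9 rows:
   price   rep  discount
0    119   Fay      18.0
1     81   Cal       NaN
2     60  Sara      20.0
3     50  Sara      20.0
4    106   Fay      18.0
5     12  Sara      20.0
6     58   Fay      18.0
7    118   Fay      18.0
8     69   Fay      18.0
add column discount_x2 = t['discount'] * 2:
   price   rep  discount  discount_x2
0    119   Fay      18.0         36.0
1     81   Cal       NaN          NaN
2     60  Sara      20.0         40.0
3     50  Sara      20.0         40.0
4    106   Fay      18.0         36.0
5     12  Sara      20.0         40.0
6     58   Fay      18.0         36.0
7    118   Fay      18.0         36.0
8     69   Fay      18.0         36.0
take 3 rows with largest price:
   price  rep  discount  discount_x2
0    119  Fay      18.0         36.0
7    118  Fay      18.0         36.0
4    106  Fay      18.0         36.0
So max() = 36.0.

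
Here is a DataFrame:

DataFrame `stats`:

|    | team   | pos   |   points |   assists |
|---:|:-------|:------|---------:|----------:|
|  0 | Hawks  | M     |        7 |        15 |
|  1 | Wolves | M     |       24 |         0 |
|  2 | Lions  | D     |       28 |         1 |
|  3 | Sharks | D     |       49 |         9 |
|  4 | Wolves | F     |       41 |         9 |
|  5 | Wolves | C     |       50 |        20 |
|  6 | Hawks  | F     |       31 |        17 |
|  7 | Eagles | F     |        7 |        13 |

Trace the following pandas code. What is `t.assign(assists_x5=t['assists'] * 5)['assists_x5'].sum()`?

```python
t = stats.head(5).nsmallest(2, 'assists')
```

take first 5 rows:
     team pos  points  assists
0   Hawks   M       7       15
1  Wolves   M      24        0
2   Lions   D      28        1
3  Sharks   D      49        9
4  Wolves   F      41        9
take 2 rows with smallest assists:
     team pos  points  assists
1  Wolves   M      24        0
2   Lions   D      28        1
add column assists_x5 = t['assists'] * 5:
     team pos  points  assists  assists_x5
1  Wolves   M      24        0           0
2   Lions   D      28        1           5
The sum of column 'assists_x5' is 5.

5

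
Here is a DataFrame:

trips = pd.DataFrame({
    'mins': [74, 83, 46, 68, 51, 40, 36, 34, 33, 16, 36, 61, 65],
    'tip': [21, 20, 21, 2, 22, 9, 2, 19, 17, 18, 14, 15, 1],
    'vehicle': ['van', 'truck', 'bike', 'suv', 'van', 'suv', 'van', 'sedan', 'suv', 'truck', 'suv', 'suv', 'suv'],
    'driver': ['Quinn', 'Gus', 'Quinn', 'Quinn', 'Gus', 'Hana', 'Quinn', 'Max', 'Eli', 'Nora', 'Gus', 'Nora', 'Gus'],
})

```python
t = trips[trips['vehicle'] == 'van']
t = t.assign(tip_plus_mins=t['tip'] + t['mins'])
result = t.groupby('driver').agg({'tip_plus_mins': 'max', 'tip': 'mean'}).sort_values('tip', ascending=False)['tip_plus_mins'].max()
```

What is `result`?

filter rows where vehicle == 'van':
   mins  tip vehicle driver
0    74   21     van  Quinn
4    51   22     van    Gus
6    36    2     van  Quinn
add column tip_plus_mins = t['tip'] + t['mins']:
   mins  tip vehicle driver  tip_plus_mins
0    74   21     van  Quinn             95
4    51   22     van    Gus             73
6    36    2     van  Quinn             38
group by driver: max(tip_plus_mins), mean(tip):
        tip_plus_mins   tip
driver                     
Gus                73  22.0
Quinn              95  11.5
sort by tip descending:
        tip_plus_mins   tip
driver                     
Gus                73  22.0
Quinn              95  11.5
Then the max of column 'tip_plus_mins': 95

95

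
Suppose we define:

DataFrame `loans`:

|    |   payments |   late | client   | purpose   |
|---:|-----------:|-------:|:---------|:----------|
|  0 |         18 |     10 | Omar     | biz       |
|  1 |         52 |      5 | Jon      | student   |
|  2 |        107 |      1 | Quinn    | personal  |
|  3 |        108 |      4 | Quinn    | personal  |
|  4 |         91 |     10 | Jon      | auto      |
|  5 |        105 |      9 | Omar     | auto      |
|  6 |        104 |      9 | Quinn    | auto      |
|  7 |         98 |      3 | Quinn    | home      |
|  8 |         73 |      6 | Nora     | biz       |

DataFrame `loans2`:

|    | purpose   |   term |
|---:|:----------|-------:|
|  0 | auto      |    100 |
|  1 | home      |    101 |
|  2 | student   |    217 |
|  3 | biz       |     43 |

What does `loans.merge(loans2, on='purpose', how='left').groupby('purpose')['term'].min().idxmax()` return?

student

merge on 'purpose' (how='left') → 9 rows:
   payments  late client   purpose   term
0        18    10   Omar       biz   43.0
1        52     5    Jon   student  217.0
2       107     1  Quinn  personal    NaN
3       108     4  Quinn  personal    NaN
4        91    10    Jon      auto  100.0
5       105     9   Omar      auto  100.0
6       104     9  Quinn      auto  100.0
7        98     3  Quinn      home  101.0
8        73     6   Nora       biz   43.0
group by purpose, min of term:
purpose
auto        100.0
biz          43.0
home        101.0
personal      NaN
student     217.0
Name: term, dtype: float64
Hence student.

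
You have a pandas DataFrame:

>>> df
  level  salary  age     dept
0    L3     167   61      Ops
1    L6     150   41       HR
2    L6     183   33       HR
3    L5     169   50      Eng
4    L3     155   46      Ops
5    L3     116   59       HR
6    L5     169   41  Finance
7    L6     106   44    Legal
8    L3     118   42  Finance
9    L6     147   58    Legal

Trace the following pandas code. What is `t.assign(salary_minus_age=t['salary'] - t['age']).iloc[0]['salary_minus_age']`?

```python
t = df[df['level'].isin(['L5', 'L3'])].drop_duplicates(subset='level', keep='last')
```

128

filter rows where level in ['L5', 'L3']:
  level  salary  age     dept
0    L3     167   61      Ops
3    L5     169   50      Eng
4    L3     155   46      Ops
5    L3     116   59       HR
6    L5     169   41  Finance
8    L3     118   42  Finance
drop duplicate level (keep=last):
  level  salary  age     dept
6    L5     169   41  Finance
8    L3     118   42  Finance
add column salary_minus_age = t['salary'] - t['age']:
  level  salary  age     dept  salary_minus_age
6    L5     169   41  Finance               128
8    L3     118   42  Finance                76
Reading off the value at position 0, column 'salary_minus_age', we get 128.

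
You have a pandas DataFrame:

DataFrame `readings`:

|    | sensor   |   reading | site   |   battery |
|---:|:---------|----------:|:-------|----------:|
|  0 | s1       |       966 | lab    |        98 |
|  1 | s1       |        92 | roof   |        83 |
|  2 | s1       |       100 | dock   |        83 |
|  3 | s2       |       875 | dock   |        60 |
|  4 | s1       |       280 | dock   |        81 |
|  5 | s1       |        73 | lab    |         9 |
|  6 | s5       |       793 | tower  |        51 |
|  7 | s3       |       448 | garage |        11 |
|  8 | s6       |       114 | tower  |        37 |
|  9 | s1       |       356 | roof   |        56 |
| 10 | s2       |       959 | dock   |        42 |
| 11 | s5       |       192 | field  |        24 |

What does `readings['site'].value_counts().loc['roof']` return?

2

value_counts of site:
site
dock      4
lab       2
roof      2
tower     2
garage    1
field     1
Name: count, dtype: int64
Taking the value at index 'roof' gives 2.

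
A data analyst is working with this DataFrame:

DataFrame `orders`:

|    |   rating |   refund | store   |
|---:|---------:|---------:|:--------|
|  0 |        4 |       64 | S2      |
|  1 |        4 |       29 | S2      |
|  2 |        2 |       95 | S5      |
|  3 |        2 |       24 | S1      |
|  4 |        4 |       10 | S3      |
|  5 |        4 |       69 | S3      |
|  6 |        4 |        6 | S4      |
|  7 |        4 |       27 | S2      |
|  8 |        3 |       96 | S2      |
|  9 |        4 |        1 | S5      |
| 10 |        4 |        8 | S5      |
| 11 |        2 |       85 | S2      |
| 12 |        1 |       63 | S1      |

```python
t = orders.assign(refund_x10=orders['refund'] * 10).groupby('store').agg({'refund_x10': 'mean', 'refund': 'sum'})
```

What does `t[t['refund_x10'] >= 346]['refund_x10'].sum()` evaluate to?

1778.66666667

add column refund_x10 = orders['refund'] * 10:
    rating  refund store  refund_x10
0        4      64    S2         640
1        4      29    S2         290
2        2      95    S5         950
3        2      24    S1         240
4        4      10    S3         100
5        4      69    S3         690
6        4       6    S4          60
7        4      27    S2         270
8        3      96    S2         960
9        4       1    S5          10
10       4       8    S5          80
11       2      85    S2         850
12       1      63    S1         630
group by store: mean(refund_x10), sum(refund):
       refund_x10  refund
store                    
S1     435.000000      87
S2     602.000000     301
S3     395.000000      79
S4      60.000000       6
S5     346.666667     104
filter rows where refund_x10 >= 346:
       refund_x10  refund
store                    
S1     435.000000      87
S2     602.000000     301
S3     395.000000      79
S5     346.666667     104
Finally, sum of column 'refund_x10' = 1778.66666667.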